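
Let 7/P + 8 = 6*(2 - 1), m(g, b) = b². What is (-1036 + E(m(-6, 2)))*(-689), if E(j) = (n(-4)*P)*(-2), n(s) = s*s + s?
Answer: 655928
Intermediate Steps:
P = -7/2 (P = 7/(-8 + 6*(2 - 1)) = 7/(-8 + 6*1) = 7/(-8 + 6) = 7/(-2) = 7*(-½) = -7/2 ≈ -3.5000)
n(s) = s + s² (n(s) = s² + s = s + s²)
E(j) = 84 (E(j) = (-4*(1 - 4)*(-7/2))*(-2) = (-4*(-3)*(-7/2))*(-2) = (12*(-7/2))*(-2) = -42*(-2) = 84)
(-1036 + E(m(-6, 2)))*(-689) = (-1036 + 84)*(-689) = -952*(-689) = 655928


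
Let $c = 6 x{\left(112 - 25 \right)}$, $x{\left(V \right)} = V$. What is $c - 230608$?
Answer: $-230086$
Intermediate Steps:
$c = 522$ ($c = 6 \left(112 - 25\right) = 6 \cdot 87 = 522$)
$c - 230608 = 522 - 230608 = -230086$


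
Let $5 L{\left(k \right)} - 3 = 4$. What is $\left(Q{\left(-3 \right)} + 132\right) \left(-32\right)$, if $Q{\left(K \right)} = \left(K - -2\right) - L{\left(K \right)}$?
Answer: $- \frac{20736}{5} \approx -4147.2$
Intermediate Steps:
$L{\left(k \right)} = \frac{7}{5}$ ($L{\left(k \right)} = \frac{3}{5} + \frac{1}{5} \cdot 4 = \frac{3}{5} + \frac{4}{5} = \frac{7}{5}$)
$Q{\left(K \right)} = \frac{3}{5} + K$ ($Q{\left(K \right)} = \left(K - -2\right) - \frac{7}{5} = \left(K + 2\right) - \frac{7}{5} = \left(2 + K\right) - \frac{7}{5} = \frac{3}{5} + K$)
$\left(Q{\left(-3 \right)} + 132\right) \left(-32\right) = \left(\left(\frac{3}{5} - 3\right) + 132\right) \left(-32\right) = \left(- \frac{12}{5} + 132\right) \left(-32\right) = \frac{648}{5} \left(-32\right) = - \frac{20736}{5}$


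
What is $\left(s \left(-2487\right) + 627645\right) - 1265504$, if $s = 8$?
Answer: $-657755$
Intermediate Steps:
$\left(s \left(-2487\right) + 627645\right) - 1265504 = \left(8 \left(-2487\right) + 627645\right) - 1265504 = \left(-19896 + 627645\right) - 1265504 = 607749 - 1265504 = -657755$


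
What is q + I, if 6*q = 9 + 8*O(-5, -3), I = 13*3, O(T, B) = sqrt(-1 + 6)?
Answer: 81/2 + 4*sqrt(5)/3 ≈ 43.481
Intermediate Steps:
O(T, B) = sqrt(5)
I = 39
q = 3/2 + 4*sqrt(5)/3 (q = (9 + 8*sqrt(5))/6 = 3/2 + 4*sqrt(5)/3 ≈ 4.4814)
q + I = (3/2 + 4*sqrt(5)/3) + 39 = 81/2 + 4*sqrt(5)/3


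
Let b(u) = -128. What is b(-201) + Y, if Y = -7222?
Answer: -7350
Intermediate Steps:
b(-201) + Y = -128 - 7222 = -7350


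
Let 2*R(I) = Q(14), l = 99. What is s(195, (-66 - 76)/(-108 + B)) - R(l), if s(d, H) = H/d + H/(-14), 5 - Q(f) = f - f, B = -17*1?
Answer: -878827/341250 ≈ -2.5753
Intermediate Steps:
B = -17
Q(f) = 5 (Q(f) = 5 - (f - f) = 5 - 1*0 = 5 + 0 = 5)
s(d, H) = -H/14 + H/d (s(d, H) = H/d + H*(-1/14) = H/d - H/14 = -H/14 + H/d)
R(I) = 5/2 (R(I) = (½)*5 = 5/2)
s(195, (-66 - 76)/(-108 + B)) - R(l) = (-(-66 - 76)/(14*(-108 - 17)) + ((-66 - 76)/(-108 - 17))/195) - 1*5/2 = (-(-71)/(7*(-125)) - 142/(-125)*(1/195)) - 5/2 = (-(-71)*(-1)/(7*125) - 142*(-1/125)*(1/195)) - 5/2 = (-1/14*142/125 + (142/125)*(1/195)) - 5/2 = (-71/875 + 142/24375) - 5/2 = -12851/170625 - 5/2 = -878827/341250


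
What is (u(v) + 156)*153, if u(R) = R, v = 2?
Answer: 24174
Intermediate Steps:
(u(v) + 156)*153 = (2 + 156)*153 = 158*153 = 24174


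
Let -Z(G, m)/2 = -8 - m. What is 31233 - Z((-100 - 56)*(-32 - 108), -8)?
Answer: 31233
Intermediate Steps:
Z(G, m) = 16 + 2*m (Z(G, m) = -2*(-8 - m) = 16 + 2*m)
31233 - Z((-100 - 56)*(-32 - 108), -8) = 31233 - (16 + 2*(-8)) = 31233 - (16 - 16) = 31233 - 1*0 = 31233 + 0 = 31233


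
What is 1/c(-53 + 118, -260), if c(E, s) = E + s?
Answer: -1/195 ≈ -0.0051282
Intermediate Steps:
1/c(-53 + 118, -260) = 1/((-53 + 118) - 260) = 1/(65 - 260) = 1/(-195) = -1/195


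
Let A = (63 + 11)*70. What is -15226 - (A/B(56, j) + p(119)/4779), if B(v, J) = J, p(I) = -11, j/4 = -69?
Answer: -1671533054/109917 ≈ -15207.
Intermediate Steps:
j = -276 (j = 4*(-69) = -276)
A = 5180 (A = 74*70 = 5180)
-15226 - (A/B(56, j) + p(119)/4779) = -15226 - (5180/(-276) - 11/4779) = -15226 - (5180*(-1/276) - 11*1/4779) = -15226 - (-1295/69 - 11/4779) = -15226 - 1*(-2063188/109917) = -15226 + 2063188/109917 = -1671533054/109917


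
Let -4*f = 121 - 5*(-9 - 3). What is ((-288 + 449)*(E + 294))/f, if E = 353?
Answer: -416668/181 ≈ -2302.0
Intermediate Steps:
f = -181/4 (f = -(121 - 5*(-9 - 3))/4 = -(121 - 5*(-12))/4 = -(121 + 60)/4 = -¼*181 = -181/4 ≈ -45.250)
((-288 + 449)*(E + 294))/f = ((-288 + 449)*(353 + 294))/(-181/4) = (161*647)*(-4/181) = 104167*(-4/181) = -416668/181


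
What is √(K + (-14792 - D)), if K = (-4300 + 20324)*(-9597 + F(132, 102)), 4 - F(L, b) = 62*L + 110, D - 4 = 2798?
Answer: I*√286638882 ≈ 16930.0*I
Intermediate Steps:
D = 2802 (D = 4 + 2798 = 2802)
F(L, b) = -106 - 62*L (F(L, b) = 4 - (62*L + 110) = 4 - (110 + 62*L) = 4 + (-110 - 62*L) = -106 - 62*L)
K = -286621288 (K = (-4300 + 20324)*(-9597 + (-106 - 62*132)) = 16024*(-9597 + (-106 - 8184)) = 16024*(-9597 - 8290) = 16024*(-17887) = -286621288)
√(K + (-14792 - D)) = √(-286621288 + (-14792 - 1*2802)) = √(-286621288 + (-14792 - 2802)) = √(-286621288 - 17594) = √(-286638882) = I*√286638882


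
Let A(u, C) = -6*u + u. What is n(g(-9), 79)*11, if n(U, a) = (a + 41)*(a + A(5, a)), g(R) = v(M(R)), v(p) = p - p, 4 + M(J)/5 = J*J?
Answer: 71280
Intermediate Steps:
M(J) = -20 + 5*J² (M(J) = -20 + 5*(J*J) = -20 + 5*J²)
A(u, C) = -5*u
v(p) = 0
g(R) = 0
n(U, a) = (-25 + a)*(41 + a) (n(U, a) = (a + 41)*(a - 5*5) = (41 + a)*(a - 25) = (41 + a)*(-25 + a) = (-25 + a)*(41 + a))
n(g(-9), 79)*11 = (-1025 + 79² + 16*79)*11 = (-1025 + 6241 + 1264)*11 = 6480*11 = 71280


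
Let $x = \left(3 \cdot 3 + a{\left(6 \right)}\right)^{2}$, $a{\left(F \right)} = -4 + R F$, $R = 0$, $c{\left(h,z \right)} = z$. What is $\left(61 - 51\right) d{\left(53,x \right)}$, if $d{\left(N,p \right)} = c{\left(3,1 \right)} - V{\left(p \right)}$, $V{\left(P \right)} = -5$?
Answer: $60$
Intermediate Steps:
$a{\left(F \right)} = -4$ ($a{\left(F \right)} = -4 + 0 F = -4 + 0 = -4$)
$x = 25$ ($x = \left(3 \cdot 3 - 4\right)^{2} = \left(9 - 4\right)^{2} = 5^{2} = 25$)
$d{\left(N,p \right)} = 6$ ($d{\left(N,p \right)} = 1 - -5 = 1 + 5 = 6$)
$\left(61 - 51\right) d{\left(53,x \right)} = \left(61 - 51\right) 6 = 10 \cdot 6 = 60$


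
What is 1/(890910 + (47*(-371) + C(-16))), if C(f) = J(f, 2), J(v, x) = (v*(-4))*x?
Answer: 1/873601 ≈ 1.1447e-6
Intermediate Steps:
J(v, x) = -4*v*x (J(v, x) = (-4*v)*x = -4*v*x)
C(f) = -8*f (C(f) = -4*f*2 = -8*f)
1/(890910 + (47*(-371) + C(-16))) = 1/(890910 + (47*(-371) - 8*(-16))) = 1/(890910 + (-17437 + 128)) = 1/(890910 - 17309) = 1/873601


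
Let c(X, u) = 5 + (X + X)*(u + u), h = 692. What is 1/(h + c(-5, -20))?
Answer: 1/1097 ≈ 0.00091158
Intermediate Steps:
c(X, u) = 5 + 4*X*u (c(X, u) = 5 + (2*X)*(2*u) = 5 + 4*X*u)
1/(h + c(-5, -20)) = 1/(692 + (5 + 4*(-5)*(-20))) = 1/(692 + (5 + 400)) = 1/(692 + 405) = 1/1097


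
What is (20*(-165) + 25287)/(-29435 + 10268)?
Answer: -7329/6389 ≈ -1.1471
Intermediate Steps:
(20*(-165) + 25287)/(-29435 + 10268) = (-3300 + 25287)/(-19167) = 21987*(-1/19167) = -7329/6389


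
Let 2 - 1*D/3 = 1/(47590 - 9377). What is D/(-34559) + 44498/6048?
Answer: 4197343472869/570500524944 ≈ 7.3573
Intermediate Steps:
D = 229275/38213 (D = 6 - 3/(47590 - 9377) = 6 - 3/38213 = 229275/38213 ≈ 5.9999)
D/(-34559) + 44498/6048 = (229275/38213)/(-34559) + 44498/6048 = (229275/38213)*(-1/34559) + 44498*(1/6048) = -229275/1320603067 + 22249/3024 = 4197343472869/570500524944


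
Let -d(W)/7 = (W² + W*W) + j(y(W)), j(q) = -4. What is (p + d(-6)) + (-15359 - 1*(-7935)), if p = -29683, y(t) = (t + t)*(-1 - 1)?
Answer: -37583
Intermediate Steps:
y(t) = -4*t (y(t) = (2*t)*(-2) = -4*t)
d(W) = 28 - 14*W² (d(W) = -7*((W² + W*W) - 4) = -7*((W² + W²) - 4) = -7*(2*W² - 4) = -7*(-4 + 2*W²) = 28 - 14*W²)
(p + d(-6)) + (-15359 - 1*(-7935)) = (-29683 + (28 - 14*(-6)²)) + (-15359 - 1*(-7935)) = (-29683 + (28 - 14*36)) + (-15359 + 7935) = (-29683 + (28 - 504)) - 7424 = (-29683 - 476) - 7424 = -30159 - 7424 = -37583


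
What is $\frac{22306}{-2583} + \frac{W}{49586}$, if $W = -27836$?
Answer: $- \frac{588982852}{64040319} \approx -9.1971$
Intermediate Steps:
$\frac{22306}{-2583} + \frac{W}{49586} = \frac{22306}{-2583} - \frac{27836}{49586} = 22306 \left(- \frac{1}{2583}\right) - \frac{13918}{24793} = - \frac{22306}{2583} - \frac{13918}{24793} = - \frac{588982852}{64040319}$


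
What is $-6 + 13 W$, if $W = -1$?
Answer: $-19$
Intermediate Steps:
$-6 + 13 W = -6 + 13 \left(-1\right) = -6 - 13 = -19$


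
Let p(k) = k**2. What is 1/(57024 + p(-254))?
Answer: 1/121540 ≈ 8.2277e-6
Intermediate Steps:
1/(57024 + p(-254)) = 1/(57024 + (-254)**2) = 1/(57024 + 64516) = 1/121540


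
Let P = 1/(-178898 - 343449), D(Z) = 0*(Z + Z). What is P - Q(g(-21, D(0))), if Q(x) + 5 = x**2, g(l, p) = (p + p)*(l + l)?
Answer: 2611734/522347 ≈ 5.0000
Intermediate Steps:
D(Z) = 0 (D(Z) = 0*(2*Z) = 0)
g(l, p) = 4*l*p (g(l, p) = (2*p)*(2*l) = 4*l*p)
P = -1/522347 (P = 1/(-522347) = -1/522347 ≈ -1.9144e-6)
Q(x) = -5 + x**2
P - Q(g(-21, D(0))) = -1/522347 - (-5 + (4*(-21)*0)**2) = -1/522347 - (-5 + 0**2) = -1/522347 - (-5 + 0) = -1/522347 - 1*(-5) = -1/522347 + 5 = 2611734/522347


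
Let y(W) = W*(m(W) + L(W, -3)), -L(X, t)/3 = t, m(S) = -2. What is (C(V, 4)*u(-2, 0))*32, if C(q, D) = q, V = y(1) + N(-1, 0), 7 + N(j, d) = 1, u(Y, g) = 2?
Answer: 64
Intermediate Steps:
L(X, t) = -3*t
y(W) = 7*W (y(W) = W*(-2 - 3*(-3)) = W*(-2 + 9) = W*7 = 7*W)
N(j, d) = -6 (N(j, d) = -7 + 1 = -6)
V = 1 (V = 7*1 - 6 = 7 - 6 = 1)
(C(V, 4)*u(-2, 0))*32 = (1*2)*32 = 2*32 = 64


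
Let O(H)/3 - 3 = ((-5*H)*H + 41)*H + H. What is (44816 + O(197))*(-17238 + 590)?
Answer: 1908043062304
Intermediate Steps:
O(H) = 9 + 3*H + 3*H*(41 - 5*H**2) (O(H) = 9 + 3*(((-5*H)*H + 41)*H + H) = 9 + 3*((-5*H**2 + 41)*H + H) = 9 + 3*((41 - 5*H**2)*H + H) = 9 + 3*(H*(41 - 5*H**2) + H) = 9 + 3*(H + H*(41 - 5*H**2)) = 9 + (3*H + 3*H*(41 - 5*H**2)) = 9 + 3*H + 3*H*(41 - 5*H**2))
(44816 + O(197))*(-17238 + 590) = (44816 + (9 - 15*197**3 + 126*197))*(-17238 + 590) = (44816 + (9 - 15*7645373 + 24822))*(-16648) = (44816 + (9 - 114680595 + 24822))*(-16648) = (44816 - 114655764)*(-16648) = -114610948*(-16648) = 1908043062304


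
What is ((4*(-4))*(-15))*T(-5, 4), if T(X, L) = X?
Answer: -1200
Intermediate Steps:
((4*(-4))*(-15))*T(-5, 4) = ((4*(-4))*(-15))*(-5) = -16*(-15)*(-5) = 240*(-5) = -1200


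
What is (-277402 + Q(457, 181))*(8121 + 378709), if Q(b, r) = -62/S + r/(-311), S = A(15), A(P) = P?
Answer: -100119520630682/933 ≈ -1.0731e+11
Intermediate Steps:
S = 15
Q(b, r) = -62/15 - r/311 (Q(b, r) = -62/15 + r/(-311) = -62*1/15 + r*(-1/311) = -62/15 - r/311)
(-277402 + Q(457, 181))*(8121 + 378709) = (-277402 + (-62/15 - 1/311*181))*(8121 + 378709) = (-277402 + (-62/15 - 181/311))*386830 = (-277402 - 21997/4665)*386830 = -1294102327/4665*386830 = -100119520630682/933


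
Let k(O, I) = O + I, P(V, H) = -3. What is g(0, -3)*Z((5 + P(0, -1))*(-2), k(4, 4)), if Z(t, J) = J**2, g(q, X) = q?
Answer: 0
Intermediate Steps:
k(O, I) = I + O
g(0, -3)*Z((5 + P(0, -1))*(-2), k(4, 4)) = 0*(4 + 4)**2 = 0*8**2 = 0*64 = 0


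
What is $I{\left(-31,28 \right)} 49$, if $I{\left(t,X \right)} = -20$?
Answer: $-980$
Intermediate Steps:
$I{\left(-31,28 \right)} 49 = \left(-20\right) 49 = -980$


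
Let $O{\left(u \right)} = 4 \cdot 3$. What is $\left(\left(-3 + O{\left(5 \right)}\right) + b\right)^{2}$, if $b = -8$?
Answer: $1$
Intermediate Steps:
$O{\left(u \right)} = 12$
$\left(\left(-3 + O{\left(5 \right)}\right) + b\right)^{2} = \left(\left(-3 + 12\right) - 8\right)^{2} = \left(9 - 8\right)^{2} = 1^{2} = 1$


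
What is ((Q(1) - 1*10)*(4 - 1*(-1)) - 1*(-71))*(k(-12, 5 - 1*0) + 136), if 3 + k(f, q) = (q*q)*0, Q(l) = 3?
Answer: 4788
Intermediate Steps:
k(f, q) = -3 (k(f, q) = -3 + (q*q)*0 = -3 + q**2*0 = -3 + 0 = -3)
((Q(1) - 1*10)*(4 - 1*(-1)) - 1*(-71))*(k(-12, 5 - 1*0) + 136) = ((3 - 1*10)*(4 - 1*(-1)) - 1*(-71))*(-3 + 136) = ((3 - 10)*(4 + 1) + 71)*133 = (-7*5 + 71)*133 = (-35 + 71)*133 = 36*133 = 4788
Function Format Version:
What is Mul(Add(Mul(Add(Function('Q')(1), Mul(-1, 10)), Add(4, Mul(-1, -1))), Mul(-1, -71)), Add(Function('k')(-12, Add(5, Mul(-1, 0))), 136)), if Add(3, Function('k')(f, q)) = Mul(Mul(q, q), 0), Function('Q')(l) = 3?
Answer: 4788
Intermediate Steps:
Function('k')(f, q) = -3 (Function('k')(f, q) = Add(-3, Mul(Mul(q, q), 0)) = Add(-3, Mul(Pow(q, 2), 0)) = Add(-3, 0) = -3)
Mul(Add(Mul(Add(Function('Q')(1), Mul(-1, 10)), Add(4, Mul(-1, -1))), Mul(-1, -71)), Add(Function('k')(-12, Add(5, Mul(-1, 0))), 136)) = Mul(Add(Mul(Add(3, Mul(-1, 10)), Add(4, Mul(-1, -1))), Mul(-1, -71)), Add(-3, 136)) = Mul(Add(Mul(Add(3, -10), Add(4, 1)), 71), 133) = Mul(Add(Mul(-7, 5), 71), 133) = Mul(Add(-35, 71), 133) = Mul(36, 133) = 4788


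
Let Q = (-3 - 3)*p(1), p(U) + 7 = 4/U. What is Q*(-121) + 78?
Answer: -2100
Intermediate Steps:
p(U) = -7 + 4/U
Q = 18 (Q = (-3 - 3)*(-7 + 4/1) = -6*(-7 + 4*1) = -6*(-7 + 4) = -6*(-3) = 18)
Q*(-121) + 78 = 18*(-121) + 78 = -2178 + 78 = -2100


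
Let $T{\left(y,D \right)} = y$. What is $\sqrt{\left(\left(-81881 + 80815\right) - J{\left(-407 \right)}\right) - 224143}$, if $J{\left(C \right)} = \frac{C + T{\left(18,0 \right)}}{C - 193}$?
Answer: $\frac{i \sqrt{810754734}}{60} \approx 474.56 i$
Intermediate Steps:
$J{\left(C \right)} = \frac{18 + C}{-193 + C}$ ($J{\left(C \right)} = \frac{C + 18}{C - 193} = \frac{18 + C}{-193 + C}$)
$\sqrt{\left(\left(-81881 + 80815\right) - J{\left(-407 \right)}\right) - 224143} = \sqrt{\left(\left(-81881 + 80815\right) - \frac{18 - 407}{-193 - 407}\right) - 224143} = \sqrt{\left(-1066 - \frac{1}{-600} \left(-389\right)\right) - 224143} = \sqrt{\left(-1066 - \left(- \frac{1}{600}\right) \left(-389\right)\right) - 224143} = \sqrt{\left(-1066 - \frac{389}{600}\right) - 224143} = \sqrt{- \frac{639989}{600} - 224143} = \sqrt{- \frac{135125789}{600}} = \frac{i \sqrt{810754734}}{60}$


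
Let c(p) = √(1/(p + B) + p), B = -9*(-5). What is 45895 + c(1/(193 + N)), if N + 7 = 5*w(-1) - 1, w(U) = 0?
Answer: 45895 + √65541730810/1540310 ≈ 45895.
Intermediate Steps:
B = 45
N = -8 (N = -7 + (5*0 - 1) = -7 + (0 - 1) = -7 - 1 = -8)
c(p) = √(p + 1/(45 + p)) (c(p) = √(1/(p + 45) + p) = √(1/(45 + p) + p) = √(p + 1/(45 + p)))
45895 + c(1/(193 + N)) = 45895 + √((1 + (45 + 1/(193 - 8))/(193 - 8))/(45 + 1/(193 - 8))) = 45895 + √((1 + (45 + 1/185)/185)/(45 + 1/185)) = 45895 + √((1 + (1/185)*(8326/185))/(8326/185)) = 45895 + √(185*(1 + 8326/34225)/8326) = 45895 + √((185/8326)*(42551/34225)) = 45895 + √(42551/1540310) = 45895 + √65541730810/1540310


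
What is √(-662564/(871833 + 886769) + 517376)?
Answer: √400019439243597094/879301 ≈ 719.29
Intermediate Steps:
√(-662564/(871833 + 886769) + 517376) = √(-662564/1758602 + 517376) = √(-662564*1/1758602 + 517376) = √(-331282/879301 + 517376) = √(454928902894/879301) = √400019439243597094/879301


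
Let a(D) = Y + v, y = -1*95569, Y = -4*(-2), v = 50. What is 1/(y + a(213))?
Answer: -1/95511 ≈ -1.0470e-5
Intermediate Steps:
Y = 8
y = -95569
a(D) = 58 (a(D) = 8 + 50 = 58)
1/(y + a(213)) = 1/(-95569 + 58) = 1/(-95511) = -1/95511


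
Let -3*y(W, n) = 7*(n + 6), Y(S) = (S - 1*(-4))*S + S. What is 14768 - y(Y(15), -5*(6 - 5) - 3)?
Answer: 44290/3 ≈ 14763.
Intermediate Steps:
Y(S) = S + S*(4 + S) (Y(S) = (S + 4)*S + S = (4 + S)*S + S = S*(4 + S) + S = S + S*(4 + S))
y(W, n) = -14 - 7*n/3 (y(W, n) = -7*(n + 6)/3 = -7*(6 + n)/3 = -(42 + 7*n)/3 = -14 - 7*n/3)
14768 - y(Y(15), -5*(6 - 5) - 3) = 14768 - (-14 - 7*(-5*(6 - 5) - 3)/3) = 14768 - (-14 - 7*(-5*1 - 3)/3) = 14768 - (-14 - 7*(-5 - 3)/3) = 14768 - (-14 - 7/3*(-8)) = 14768 - (-14 + 56/3) = 14768 - 1*14/3 = 14768 - 14/3 = 44290/3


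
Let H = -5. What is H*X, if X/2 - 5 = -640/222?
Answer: -2350/111 ≈ -21.171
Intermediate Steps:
X = 470/111 (X = 10 + 2*(-640/222) = 10 + 2*(-640*1/222) = 10 + 2*(-320/111) = 10 - 640/111 = 470/111 ≈ 4.2342)
H*X = -5*470/111 = -2350/111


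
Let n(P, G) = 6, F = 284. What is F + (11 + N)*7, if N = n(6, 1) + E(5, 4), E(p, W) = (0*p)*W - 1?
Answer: 396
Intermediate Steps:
E(p, W) = -1 (E(p, W) = 0*W - 1 = 0 - 1 = -1)
N = 5 (N = 6 - 1 = 5)
F + (11 + N)*7 = 284 + (11 + 5)*7 = 284 + 16*7 = 284 + 112 = 396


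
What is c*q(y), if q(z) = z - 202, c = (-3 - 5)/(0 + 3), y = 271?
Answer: -184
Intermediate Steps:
c = -8/3 ≈ -2.6667
q(z) = -202 + z
c*q(y) = -8*(-202 + 271)/3 = -8/3*69 = -184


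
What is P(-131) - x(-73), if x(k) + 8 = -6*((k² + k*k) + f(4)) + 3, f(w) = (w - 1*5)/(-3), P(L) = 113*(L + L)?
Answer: 34349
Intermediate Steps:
P(L) = 226*L (P(L) = 113*(2*L) = 226*L)
f(w) = 5/3 - w/3 (f(w) = (w - 5)*(-⅓) = (-5 + w)*(-⅓) = 5/3 - w/3)
x(k) = -7 - 12*k² (x(k) = -8 + (-6*((k² + k*k) + (5/3 - ⅓*4)) + 3) = -8 + (-6*((k² + k²) + (5/3 - 4/3)) + 3) = -8 + (-6*(2*k² + ⅓) + 3) = -8 + (-6*(⅓ + 2*k²) + 3) = -8 + ((-2 - 12*k²) + 3) = -8 + (1 - 12*k²) = -7 - 12*k²)
P(-131) - x(-73) = 226*(-131) - (-7 - 12*(-73)²) = -29606 - (-7 - 12*5329) = -29606 - (-7 - 63948) = -29606 - 1*(-63955) = -29606 + 63955 = 34349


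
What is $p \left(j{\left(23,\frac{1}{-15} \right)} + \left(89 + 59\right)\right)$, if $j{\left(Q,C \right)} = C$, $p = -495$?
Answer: $-73227$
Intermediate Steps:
$p \left(j{\left(23,\frac{1}{-15} \right)} + \left(89 + 59\right)\right) = - 495 \left(\frac{1}{-15} + \left(89 + 59\right)\right) = - 495 \left(- \frac{1}{15} + 148\right) = \left(-495\right) \frac{2219}{15} = -73227$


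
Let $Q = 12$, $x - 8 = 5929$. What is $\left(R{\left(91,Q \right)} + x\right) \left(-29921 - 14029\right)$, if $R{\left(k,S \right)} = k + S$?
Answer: $-265458000$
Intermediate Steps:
$x = 5937$ ($x = 8 + 5929 = 5937$)
$R{\left(k,S \right)} = S + k$
$\left(R{\left(91,Q \right)} + x\right) \left(-29921 - 14029\right) = \left(\left(12 + 91\right) + 5937\right) \left(-29921 - 14029\right) = \left(103 + 5937\right) \left(-43950\right) = 6040 \left(-43950\right) = -265458000$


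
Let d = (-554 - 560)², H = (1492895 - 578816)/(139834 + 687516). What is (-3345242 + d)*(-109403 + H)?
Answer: 95231501365422433/413675 ≈ 2.3021e+11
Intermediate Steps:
H = 914079/827350 ≈ 1.1048
d = 1240996 (d = (-1114)² = 1240996)
(-3345242 + d)*(-109403 + H) = (-3345242 + 1240996)*(-109403 + 914079/827350) = -2104246*(-90513657971/827350) = 95231501365422433/413675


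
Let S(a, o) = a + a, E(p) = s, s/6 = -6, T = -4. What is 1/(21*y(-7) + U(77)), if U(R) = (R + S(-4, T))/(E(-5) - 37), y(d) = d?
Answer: -73/10800 ≈ -0.0067593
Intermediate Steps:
s = -36 (s = 6*(-6) = -36)
E(p) = -36
S(a, o) = 2*a
U(R) = 8/73 - R/73 (U(R) = (R + 2*(-4))/(-36 - 37) = (R - 8)/(-73) = (-8 + R)*(-1/73) = 8/73 - R/73)
1/(21*y(-7) + U(77)) = 1/(21*(-7) + (8/73 - 1/73*77)) = 1/(-147 + (8/73 - 77/73)) = 1/(-147 - 69/73) = 1/(-10800/73) = -73/10800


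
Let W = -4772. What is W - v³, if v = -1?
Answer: -4771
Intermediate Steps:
W - v³ = -4772 - 1*(-1)³ = -4772 - 1*(-1) = -4772 + 1 = -4771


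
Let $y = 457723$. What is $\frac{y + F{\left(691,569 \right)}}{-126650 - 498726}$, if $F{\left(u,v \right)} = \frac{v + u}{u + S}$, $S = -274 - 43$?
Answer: $- \frac{85594831}{116945312} \approx -0.73192$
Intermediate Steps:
$S = -317$
$F{\left(u,v \right)} = \frac{u + v}{-317 + u}$ ($F{\left(u,v \right)} = \frac{v + u}{u - 317} = \frac{u + v}{-317 + u}$)
$\frac{y + F{\left(691,569 \right)}}{-126650 - 498726} = \frac{457723 + \frac{691 + 569}{-317 + 691}}{-126650 - 498726} = \frac{457723 + \frac{1}{374} \cdot 1260}{-625376} = \left(457723 + \frac{1}{374} \cdot 1260\right) \left(- \frac{1}{625376}\right) = \left(457723 + \frac{630}{187}\right) \left(- \frac{1}{625376}\right) = \frac{85594831}{187} \left(- \frac{1}{625376}\right) = - \frac{85594831}{116945312}$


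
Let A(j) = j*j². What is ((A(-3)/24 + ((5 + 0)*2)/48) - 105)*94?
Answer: -59737/6 ≈ -9956.2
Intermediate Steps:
A(j) = j³
((A(-3)/24 + ((5 + 0)*2)/48) - 105)*94 = (((-3)³/24 + ((5 + 0)*2)/48) - 105)*94 = ((-27*1/24 + (5*2)*(1/48)) - 105)*94 = ((-9/8 + 10*(1/48)) - 105)*94 = ((-9/8 + 5/24) - 105)*94 = (-11/12 - 105)*94 = -1271/12*94 = -59737/6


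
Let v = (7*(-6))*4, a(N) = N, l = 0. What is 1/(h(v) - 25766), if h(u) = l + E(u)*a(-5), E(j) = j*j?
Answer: -1/166886 ≈ -5.9921e-6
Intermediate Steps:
E(j) = j²
v = -168 (v = -42*4 = -168)
h(u) = -5*u² (h(u) = 0 + u²*(-5) = 0 - 5*u² = -5*u²)
1/(h(v) - 25766) = 1/(-5*(-168)² - 25766) = 1/(-5*28224 - 25766) = 1/(-141120 - 25766) = 1/(-166886) = -1/166886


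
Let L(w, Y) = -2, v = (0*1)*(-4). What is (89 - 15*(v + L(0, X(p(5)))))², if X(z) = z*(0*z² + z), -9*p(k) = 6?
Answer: 14161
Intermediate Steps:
p(k) = -⅔ (p(k) = -⅑*6 = -⅔)
v = 0 (v = 0*(-4) = 0)
X(z) = z² (X(z) = z*(0 + z) = z*z = z²)
(89 - 15*(v + L(0, X(p(5)))))² = (89 - 15*(0 - 2))² = (89 - 15*(-2))² = (89 + 30)² = 119² = 14161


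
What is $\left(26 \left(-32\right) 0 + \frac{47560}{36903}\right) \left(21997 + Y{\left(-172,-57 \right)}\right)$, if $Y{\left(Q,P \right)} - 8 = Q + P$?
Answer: $\frac{1035666560}{36903} \approx 28065.0$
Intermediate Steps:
$Y{\left(Q,P \right)} = 8 + P + Q$ ($Y{\left(Q,P \right)} = 8 + \left(Q + P\right) = 8 + \left(P + Q\right) = 8 + P + Q$)
$\left(26 \left(-32\right) 0 + \frac{47560}{36903}\right) \left(21997 + Y{\left(-172,-57 \right)}\right) = \left(26 \left(-32\right) 0 + \frac{47560}{36903}\right) \left(21997 - 221\right) = \left(\left(-832\right) 0 + 47560 \cdot \frac{1}{36903}\right) \left(21997 - 221\right) = \left(0 + \frac{47560}{36903}\right) 21776 = \frac{47560}{36903} \cdot 21776 = \frac{1035666560}{36903}$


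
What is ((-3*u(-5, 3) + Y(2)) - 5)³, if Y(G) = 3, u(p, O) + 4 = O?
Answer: 1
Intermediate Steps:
u(p, O) = -4 + O
((-3*u(-5, 3) + Y(2)) - 5)³ = ((-3*(-4 + 3) + 3) - 5)³ = ((-3*(-1) + 3) - 5)³ = ((3 + 3) - 5)³ = (6 - 5)³ = 1³ = 1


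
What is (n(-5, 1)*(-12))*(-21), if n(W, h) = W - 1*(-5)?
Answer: 0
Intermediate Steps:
n(W, h) = 5 + W (n(W, h) = W + 5 = 5 + W)
(n(-5, 1)*(-12))*(-21) = ((5 - 5)*(-12))*(-21) = (0*(-12))*(-21) = 0*(-21) = 0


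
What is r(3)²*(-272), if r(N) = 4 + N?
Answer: -13328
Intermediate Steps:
r(3)²*(-272) = (4 + 3)²*(-272) = 7²*(-272) = 49*(-272) = -13328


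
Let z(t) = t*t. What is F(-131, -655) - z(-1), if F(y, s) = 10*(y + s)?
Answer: -7861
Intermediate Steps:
F(y, s) = 10*s + 10*y (F(y, s) = 10*(s + y) = 10*s + 10*y)
z(t) = t**2
F(-131, -655) - z(-1) = (10*(-655) + 10*(-131)) - 1*(-1)**2 = (-6550 - 1310) - 1*1 = -7860 - 1 = -7861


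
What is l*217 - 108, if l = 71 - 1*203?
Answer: -28752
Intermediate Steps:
l = -132 (l = 71 - 203 = -132)
l*217 - 108 = -132*217 - 108 = -28644 - 108 = -28752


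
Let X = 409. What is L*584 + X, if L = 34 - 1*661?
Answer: -365759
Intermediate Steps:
L = -627 (L = 34 - 661 = -627)
L*584 + X = -627*584 + 409 = -366168 + 409 = -365759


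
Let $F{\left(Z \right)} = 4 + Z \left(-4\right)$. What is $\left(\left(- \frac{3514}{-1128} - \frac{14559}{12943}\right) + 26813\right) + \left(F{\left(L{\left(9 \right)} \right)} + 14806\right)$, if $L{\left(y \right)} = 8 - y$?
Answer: $\frac{303885468779}{7299852} \approx 41629.0$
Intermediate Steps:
$F{\left(Z \right)} = 4 - 4 Z$
$\left(\left(- \frac{3514}{-1128} - \frac{14559}{12943}\right) + 26813\right) + \left(F{\left(L{\left(9 \right)} \right)} + 14806\right) = \left(\left(- \frac{3514}{-1128} - \frac{14559}{12943}\right) + 26813\right) + \left(\left(4 - 4 \left(8 - 9\right)\right) + 14806\right) = \left(\left(\left(-3514\right) \left(- \frac{1}{1128}\right) - \frac{14559}{12943}\right) + 26813\right) + \left(\left(4 - 4 \left(8 - 9\right)\right) + 14806\right) = \left(\left(\frac{1757}{564} - \frac{14559}{12943}\right) + 26813\right) + \left(\left(4 - -4\right) + 14806\right) = \left(\frac{14529575}{7299852} + 26813\right) + \left(\left(4 + 4\right) + 14806\right) = \frac{195745461251}{7299852} + \left(8 + 14806\right) = \frac{195745461251}{7299852} + 14814 = \frac{303885468779}{7299852}$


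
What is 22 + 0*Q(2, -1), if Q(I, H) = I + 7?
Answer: 22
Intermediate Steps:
Q(I, H) = 7 + I
22 + 0*Q(2, -1) = 22 + 0*(7 + 2) = 22 + 0*9 = 22 + 0 = 22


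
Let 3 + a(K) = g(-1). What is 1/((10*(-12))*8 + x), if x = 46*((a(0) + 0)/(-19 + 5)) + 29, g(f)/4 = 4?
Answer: -7/6816 ≈ -0.0010270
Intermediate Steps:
g(f) = 16 (g(f) = 4*4 = 16)
a(K) = 13 (a(K) = -3 + 16 = 13)
x = -96/7 (x = 46*((13 + 0)/(-19 + 5)) + 29 = 46*(13/(-14)) + 29 = 46*(13*(-1/14)) + 29 = 46*(-13/14) + 29 = -299/7 + 29 = -96/7 ≈ -13.714)
1/((10*(-12))*8 + x) = 1/((10*(-12))*8 - 96/7) = 1/(-120*8 - 96/7) = 1/(-960 - 96/7) = 1/(-6816/7) = -7/6816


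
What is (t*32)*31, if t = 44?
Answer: 43648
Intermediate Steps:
(t*32)*31 = (44*32)*31 = 1408*31 = 43648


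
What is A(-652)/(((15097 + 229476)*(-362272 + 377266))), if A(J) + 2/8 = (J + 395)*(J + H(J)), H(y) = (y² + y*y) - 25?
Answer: -873317869/14668510248 ≈ -0.059537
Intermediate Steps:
H(y) = -25 + 2*y² (H(y) = (y² + y²) - 25 = 2*y² - 25 = -25 + 2*y²)
A(J) = -¼ + (395 + J)*(-25 + J + 2*J²) (A(J) = -¼ + (J + 395)*(J + (-25 + 2*J²)) = -¼ + (395 + J)*(-25 + J + 2*J²))
A(-652)/(((15097 + 229476)*(-362272 + 377266))) = (-39501/4 + 2*(-652)³ + 370*(-652) + 791*(-652)²)/(((15097 + 229476)*(-362272 + 377266))) = (-39501/4 + 2*(-277167808) - 241240 + 791*425104)/((244573*14994)) = (-39501/4 - 554335616 - 241240 + 336257264)/3667127562 = -873317869/4*1/3667127562 = -873317869/14668510248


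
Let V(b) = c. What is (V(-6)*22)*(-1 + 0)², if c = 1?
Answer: 22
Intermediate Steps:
V(b) = 1
(V(-6)*22)*(-1 + 0)² = (1*22)*(-1 + 0)² = 22*(-1)² = 22*1 = 22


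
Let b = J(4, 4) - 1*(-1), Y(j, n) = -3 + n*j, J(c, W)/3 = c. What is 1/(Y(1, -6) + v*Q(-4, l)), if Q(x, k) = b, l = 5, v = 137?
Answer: 1/1772 ≈ 0.00056433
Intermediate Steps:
J(c, W) = 3*c
Y(j, n) = -3 + j*n
b = 13 (b = 3*4 - 1*(-1) = 12 + 1 = 13)
Q(x, k) = 13
1/(Y(1, -6) + v*Q(-4, l)) = 1/((-3 + 1*(-6)) + 137*13) = 1/((-3 - 6) + 1781) = 1/(-9 + 1781) = 1/1772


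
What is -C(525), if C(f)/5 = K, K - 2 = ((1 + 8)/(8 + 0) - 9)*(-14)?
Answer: -2245/4 ≈ -561.25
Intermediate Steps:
K = 449/4 (K = 2 + ((1 + 8)/(8 + 0) - 9)*(-14) = 2 + (9/8 - 9)*(-14) = 2 - 63/8*(-14) = 2 + 441/4 = 449/4 ≈ 112.25)
C(f) = 2245/4 (C(f) = 5*(449/4) = 2245/4)
-C(525) = -1*2245/4 = -2245/4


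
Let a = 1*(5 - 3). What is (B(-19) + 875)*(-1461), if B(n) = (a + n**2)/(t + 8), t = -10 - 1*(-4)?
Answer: -3087093/2 ≈ -1.5435e+6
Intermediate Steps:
t = -6 (t = -10 + 4 = -6)
a = 2 (a = 1*2 = 2)
B(n) = 1 + n**2/2 (B(n) = (2 + n**2)/(-6 + 8) = (2 + n**2)/2 = (2 + n**2)*(1/2) = 1 + n**2/2)
(B(-19) + 875)*(-1461) = ((1 + (1/2)*(-19)**2) + 875)*(-1461) = ((1 + (1/2)*361) + 875)*(-1461) = ((1 + 361/2) + 875)*(-1461) = (363/2 + 875)*(-1461) = (2113/2)*(-1461) = -3087093/2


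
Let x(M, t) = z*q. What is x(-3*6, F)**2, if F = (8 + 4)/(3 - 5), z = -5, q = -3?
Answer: 225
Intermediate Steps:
F = -6 (F = 12/(-2) = 12*(-1/2) = -6)
x(M, t) = 15 (x(M, t) = -5*(-3) = 15)
x(-3*6, F)**2 = 15**2 = 225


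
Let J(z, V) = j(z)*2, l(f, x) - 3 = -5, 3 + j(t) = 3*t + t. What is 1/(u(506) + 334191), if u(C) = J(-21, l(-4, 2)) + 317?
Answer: 1/334334 ≈ 2.9910e-6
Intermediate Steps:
j(t) = -3 + 4*t (j(t) = -3 + (3*t + t) = -3 + 4*t)
l(f, x) = -2 (l(f, x) = 3 - 5 = -2)
J(z, V) = -6 + 8*z (J(z, V) = (-3 + 4*z)*2 = -6 + 8*z)
u(C) = 143 (u(C) = (-6 + 8*(-21)) + 317 = (-6 - 168) + 317 = -174 + 317 = 143)
1/(u(506) + 334191) = 1/(143 + 334191) = 1/334334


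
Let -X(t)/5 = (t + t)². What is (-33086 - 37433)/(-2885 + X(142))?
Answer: 70519/406165 ≈ 0.17362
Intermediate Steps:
X(t) = -20*t² (X(t) = -5*(t + t)² = -5*4*t² = -20*t²)
(-33086 - 37433)/(-2885 + X(142)) = (-33086 - 37433)/(-2885 - 20*142²) = -70519/(-2885 - 20*20164) = -70519/(-2885 - 403280) = -70519/(-406165) = -70519*(-1/406165) = 70519/406165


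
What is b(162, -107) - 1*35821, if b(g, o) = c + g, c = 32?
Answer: -35627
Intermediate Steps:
b(g, o) = 32 + g
b(162, -107) - 1*35821 = (32 + 162) - 1*35821 = 194 - 35821 = -35627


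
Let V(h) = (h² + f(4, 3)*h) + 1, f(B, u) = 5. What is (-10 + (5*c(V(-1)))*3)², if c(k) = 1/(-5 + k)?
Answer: 9025/64 ≈ 141.02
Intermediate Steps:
V(h) = 1 + h² + 5*h (V(h) = (h² + 5*h) + 1 = 1 + h² + 5*h)
(-10 + (5*c(V(-1)))*3)² = (-10 + (5/(-5 + (1 + (-1)² + 5*(-1))))*3)² = (-10 + (5/(-5 + (1 + 1 - 5)))*3)² = (-10 + (5/(-5 - 3))*3)² = (-10 + (5/(-8))*3)² = (-10 + (5*(-⅛))*3)² = (-10 - 5/8*3)² = (-10 - 15/8)² = (-95/8)² = 9025/64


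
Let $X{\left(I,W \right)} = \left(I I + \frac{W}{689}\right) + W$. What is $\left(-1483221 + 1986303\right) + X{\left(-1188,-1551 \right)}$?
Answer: $\frac{1317969324}{689} \approx 1.9129 \cdot 10^{6}$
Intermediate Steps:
$X{\left(I,W \right)} = I^{2} + \frac{690 W}{689}$ ($X{\left(I,W \right)} = \left(I^{2} + \frac{W}{689}\right) + W = I^{2} + \frac{690 W}{689}$)
$\left(-1483221 + 1986303\right) + X{\left(-1188,-1551 \right)} = \left(-1483221 + 1986303\right) + \left(\left(-1188\right)^{2} + \frac{690}{689} \left(-1551\right)\right) = 503082 + \left(1411344 - \frac{1070190}{689}\right) = 503082 + \frac{971345826}{689} = \frac{1317969324}{689}$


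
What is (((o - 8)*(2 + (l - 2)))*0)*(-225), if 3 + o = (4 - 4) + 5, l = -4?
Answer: 0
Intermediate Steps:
o = 2 (o = -3 + ((4 - 4) + 5) = -3 + (0 + 5) = -3 + 5 = 2)
(((o - 8)*(2 + (l - 2)))*0)*(-225) = (((2 - 8)*(2 + (-4 - 2)))*0)*(-225) = (-6*(2 - 6)*0)*(-225) = (-6*(-4)*0)*(-225) = (24*0)*(-225) = 0*(-225) = 0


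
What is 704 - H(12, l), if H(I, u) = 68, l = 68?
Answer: 636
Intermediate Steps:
704 - H(12, l) = 704 - 1*68 = 704 - 68 = 636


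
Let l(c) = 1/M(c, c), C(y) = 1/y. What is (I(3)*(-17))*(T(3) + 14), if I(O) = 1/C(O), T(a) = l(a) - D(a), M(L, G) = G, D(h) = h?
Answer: -578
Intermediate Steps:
l(c) = 1/c
T(a) = 1/a - a
I(O) = O (I(O) = 1/(1/O) = O)
(I(3)*(-17))*(T(3) + 14) = (3*(-17))*((1/3 - 1*3) + 14) = -51*((1/3 - 3) + 14) = -51*(-8/3 + 14) = -51*34/3 = -578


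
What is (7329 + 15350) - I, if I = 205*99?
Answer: 2384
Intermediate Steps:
I = 20295
(7329 + 15350) - I = (7329 + 15350) - 1*20295 = 22679 - 20295 = 2384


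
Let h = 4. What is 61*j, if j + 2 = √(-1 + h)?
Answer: -122 + 61*√3 ≈ -16.345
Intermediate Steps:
j = -2 + √3 (j = -2 + √(-1 + 4) = -2 + √3 ≈ -0.26795)
61*j = 61*(-2 + √3) = -122 + 61*√3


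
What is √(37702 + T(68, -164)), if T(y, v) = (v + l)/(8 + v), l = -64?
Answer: √6371885/13 ≈ 194.17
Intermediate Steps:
T(y, v) = (-64 + v)/(8 + v) (T(y, v) = (v - 64)/(8 + v) = (-64 + v)/(8 + v))
√(37702 + T(68, -164)) = √(37702 + (-64 - 164)/(8 - 164)) = √(37702 - 228/(-156)) = √(37702 - 1/156*(-228)) = √(37702 + 19/13) = √(490145/13) = √6371885/13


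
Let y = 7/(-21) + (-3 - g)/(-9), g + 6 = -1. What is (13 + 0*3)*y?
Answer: -91/9 ≈ -10.111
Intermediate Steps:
g = -7 (g = -6 - 1 = -7)
y = -7/9 (y = 7/(-21) + (-3 - 1*(-7))/(-9) = 7*(-1/21) + (-3 + 7)*(-1/9) = -1/3 + 4*(-1/9) = -1/3 - 4/9 = -7/9 ≈ -0.77778)
(13 + 0*3)*y = (13 + 0*3)*(-7/9) = (13 + 0)*(-7/9) = 13*(-7/9) = -91/9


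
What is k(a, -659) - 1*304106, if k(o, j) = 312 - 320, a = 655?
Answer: -304114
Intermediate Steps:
k(o, j) = -8
k(a, -659) - 1*304106 = -8 - 1*304106 = -8 - 304106 = -304114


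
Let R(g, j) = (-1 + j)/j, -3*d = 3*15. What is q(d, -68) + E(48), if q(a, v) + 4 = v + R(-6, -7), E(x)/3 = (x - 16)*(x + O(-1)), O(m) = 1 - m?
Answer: 33104/7 ≈ 4729.1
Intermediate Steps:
d = -15 ≈ -15.000
R(g, j) = (-1 + j)/j
E(x) = 3*(-16 + x)*(2 + x) (E(x) = 3*((x - 16)*(x + (1 - 1*(-1)))) = 3*((-16 + x)*(x + (1 + 1))) = 3*((-16 + x)*(x + 2)) = 3*((-16 + x)*(2 + x)) = 3*(-16 + x)*(2 + x))
q(a, v) = -20/7 + v (q(a, v) = -4 + (v + (-1 - 7)/(-7)) = -4 + (v - 1/7*(-8)) = -4 + (v + 8/7) = -4 + (8/7 + v) = -20/7 + v)
q(d, -68) + E(48) = (-20/7 - 68) + (-96 - 42*48 + 3*48**2) = -496/7 + (-96 - 2016 + 3*2304) = -496/7 + (-96 - 2016 + 6912) = -496/7 + 4800 = 33104/7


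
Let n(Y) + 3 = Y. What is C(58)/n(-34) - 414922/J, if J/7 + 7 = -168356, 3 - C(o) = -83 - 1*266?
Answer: -399494318/43606017 ≈ -9.1615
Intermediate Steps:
n(Y) = -3 + Y
C(o) = 352 (C(o) = 3 - (-83 - 1*266) = 3 - (-83 - 266) = 3 - 1*(-349) = 3 + 349 = 352)
J = -1178541 (J = -49 + 7*(-168356) = -49 - 1178492 = -1178541)
C(58)/n(-34) - 414922/J = 352/(-3 - 34) - 414922/(-1178541) = 352/(-37) - 414922*(-1/1178541) = 352*(-1/37) + 414922/1178541 = -352/37 + 414922/1178541 = -399494318/43606017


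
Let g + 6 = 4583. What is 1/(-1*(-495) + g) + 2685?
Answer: 13618321/5072 ≈ 2685.0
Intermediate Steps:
g = 4577 (g = -6 + 4583 = 4577)
1/(-1*(-495) + g) + 2685 = 1/(-1*(-495) + 4577) + 2685 = 1/(495 + 4577) + 2685 = 1/5072 + 2685 = 13618321/5072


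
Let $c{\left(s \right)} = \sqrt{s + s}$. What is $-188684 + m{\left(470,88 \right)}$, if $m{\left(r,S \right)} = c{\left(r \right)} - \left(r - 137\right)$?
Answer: $-189017 + 2 \sqrt{235} \approx -1.8899 \cdot 10^{5}$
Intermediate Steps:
$c{\left(s \right)} = \sqrt{2} \sqrt{s}$ ($c{\left(s \right)} = \sqrt{2 s} = \sqrt{2} \sqrt{s}$)
$m{\left(r,S \right)} = 137 - r + \sqrt{2} \sqrt{r}$ ($m{\left(r,S \right)} = \sqrt{2} \sqrt{r} - \left(r - 137\right) = \sqrt{2} \sqrt{r} - \left(-137 + r\right) = 137 - r + \sqrt{2} \sqrt{r}$)
$-188684 + m{\left(470,88 \right)} = -188684 + \left(137 - 470 + \sqrt{2} \sqrt{470}\right) = -188684 + \left(137 - 470 + 2 \sqrt{235}\right) = -188684 - \left(333 - 2 \sqrt{235}\right) = -189017 + 2 \sqrt{235}$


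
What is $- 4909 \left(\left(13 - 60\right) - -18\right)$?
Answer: $142361$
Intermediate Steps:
$- 4909 \left(\left(13 - 60\right) - -18\right) = - 4909 \left(\left(13 - 60\right) + 18\right) = - 4909 \left(-47 + 18\right) = \left(-4909\right) \left(-29\right) = 142361$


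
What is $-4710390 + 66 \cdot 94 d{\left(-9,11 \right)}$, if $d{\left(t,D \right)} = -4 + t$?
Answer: $-4791042$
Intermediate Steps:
$-4710390 + 66 \cdot 94 d{\left(-9,11 \right)} = -4710390 + 66 \cdot 94 \left(-4 - 9\right) = -4710390 + 6204 \left(-13\right) = -4710390 - 80652 = -4791042$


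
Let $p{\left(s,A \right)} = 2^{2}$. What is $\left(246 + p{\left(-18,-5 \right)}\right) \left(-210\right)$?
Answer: $-52500$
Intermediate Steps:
$p{\left(s,A \right)} = 4$
$\left(246 + p{\left(-18,-5 \right)}\right) \left(-210\right) = \left(246 + 4\right) \left(-210\right) = 250 \left(-210\right) = -52500$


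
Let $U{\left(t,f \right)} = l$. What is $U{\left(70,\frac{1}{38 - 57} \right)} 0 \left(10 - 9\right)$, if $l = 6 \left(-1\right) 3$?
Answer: $0$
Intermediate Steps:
$l = -18$ ($l = \left(-6\right) 3 = -18$)
$U{\left(t,f \right)} = -18$
$U{\left(70,\frac{1}{38 - 57} \right)} 0 \left(10 - 9\right) = - 18 \cdot 0 \left(10 - 9\right) = - 18 \cdot 0 \cdot 1 = \left(-18\right) 0 = 0$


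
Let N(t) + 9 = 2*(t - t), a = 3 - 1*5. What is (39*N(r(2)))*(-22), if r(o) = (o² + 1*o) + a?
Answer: 7722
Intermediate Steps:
a = -2 (a = 3 - 5 = -2)
r(o) = -2 + o + o² (r(o) = (o² + 1*o) - 2 = (o² + o) - 2 = (o + o²) - 2 = -2 + o + o²)
N(t) = -9 (N(t) = -9 + 2*(t - t) = -9 + 2*0 = -9 + 0 = -9)
(39*N(r(2)))*(-22) = (39*(-9))*(-22) = -351*(-22) = 7722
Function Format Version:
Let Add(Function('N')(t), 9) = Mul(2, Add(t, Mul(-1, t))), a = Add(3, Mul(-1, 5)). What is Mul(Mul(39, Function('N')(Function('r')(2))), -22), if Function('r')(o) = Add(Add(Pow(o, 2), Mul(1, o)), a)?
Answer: 7722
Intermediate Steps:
a = -2 (a = Add(3, -5) = -2)
Function('r')(o) = Add(-2, o, Pow(o, 2)) (Function('r')(o) = Add(Add(Pow(o, 2), Mul(1, o)), -2) = Add(Add(Pow(o, 2), o), -2) = Add(Add(o, Pow(o, 2)), -2) = Add(-2, o, Pow(o, 2)))
Function('N')(t) = -9 (Function('N')(t) = Add(-9, Mul(2, Add(t, Mul(-1, t)))) = Add(-9, Mul(2, 0)) = Add(-9, 0) = -9)
Mul(Mul(39, Function('N')(Function('r')(2))), -22) = Mul(Mul(39, -9), -22) = Mul(-351, -22) = 7722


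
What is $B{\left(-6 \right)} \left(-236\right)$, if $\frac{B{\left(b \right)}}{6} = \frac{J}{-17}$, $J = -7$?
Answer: $- \frac{9912}{17} \approx -583.06$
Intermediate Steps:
$B{\left(b \right)} = \frac{42}{17}$ ($B{\left(b \right)} = 6 \left(- \frac{7}{-17}\right) = 6 \left(\left(-7\right) \left(- \frac{1}{17}\right)\right) = 6 \cdot \frac{7}{17} = \frac{42}{17}$)
$B{\left(-6 \right)} \left(-236\right) = \frac{42}{17} \left(-236\right) = - \frac{9912}{17}$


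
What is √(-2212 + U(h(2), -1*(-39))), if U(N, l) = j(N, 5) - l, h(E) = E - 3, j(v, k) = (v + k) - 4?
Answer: I*√2251 ≈ 47.445*I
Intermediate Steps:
j(v, k) = -4 + k + v (j(v, k) = (k + v) - 4 = -4 + k + v)
h(E) = -3 + E
U(N, l) = 1 + N - l (U(N, l) = (-4 + 5 + N) - l = (1 + N) - l = 1 + N - l)
√(-2212 + U(h(2), -1*(-39))) = √(-2212 + (1 + (-3 + 2) - (-1)*(-39))) = √(-2212 + (1 - 1 - 1*39)) = √(-2212 + (1 - 1 - 39)) = √(-2212 - 39) = √(-2251) = I*√2251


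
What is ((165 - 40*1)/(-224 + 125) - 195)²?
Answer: 377524900/9801 ≈ 38519.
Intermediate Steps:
((165 - 40*1)/(-224 + 125) - 195)² = ((165 - 40)/(-99) - 195)² = (125*(-1/99) - 195)² = (-125/99 - 195)² = (-19430/99)² = 377524900/9801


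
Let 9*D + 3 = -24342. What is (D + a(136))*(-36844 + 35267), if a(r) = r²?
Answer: -24902407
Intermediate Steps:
D = -2705 (D = -⅓ + (⅑)*(-24342) = -⅓ - 8114/3 = -2705)
(D + a(136))*(-36844 + 35267) = (-2705 + 136²)*(-36844 + 35267) = (-2705 + 18496)*(-1577) = 15791*(-1577) = -24902407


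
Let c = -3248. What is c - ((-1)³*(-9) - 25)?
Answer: -3232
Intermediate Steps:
c - ((-1)³*(-9) - 25) = -3248 - ((-1)³*(-9) - 25) = -3248 - (-1*(-9) - 25) = -3248 - (9 - 25) = -3248 - 1*(-16) = -3248 + 16 = -3232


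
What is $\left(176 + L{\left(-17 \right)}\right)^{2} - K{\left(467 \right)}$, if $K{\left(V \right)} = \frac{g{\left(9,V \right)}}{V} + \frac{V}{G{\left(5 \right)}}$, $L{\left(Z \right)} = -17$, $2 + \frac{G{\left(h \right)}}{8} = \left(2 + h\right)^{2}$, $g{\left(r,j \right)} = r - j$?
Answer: $\frac{4439095471}{175592} \approx 25281.0$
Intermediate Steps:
$G{\left(h \right)} = -16 + 8 \left(2 + h\right)^{2}$
$K{\left(V \right)} = \frac{V}{376} + \frac{9 - V}{V}$ ($K{\left(V \right)} = \frac{9 - V}{V} + \frac{V}{-16 + 8 \left(2 + 5\right)^{2}} = \frac{9 - V}{V} + \frac{V}{-16 + 8 \cdot 7^{2}} = \frac{9 - V}{V} + \frac{V}{-16 + 8 \cdot 49} = \frac{9 - V}{V} + \frac{V}{-16 + 392} = \frac{9 - V}{V} + \frac{V}{376} = \frac{V}{376} + \frac{9 - V}{V}$)
$\left(176 + L{\left(-17 \right)}\right)^{2} - K{\left(467 \right)} = \left(176 - 17\right)^{2} - \left(-1 + \frac{9}{467} + \frac{1}{376} \cdot 467\right) = 159^{2} - \left(-1 + 9 \cdot \frac{1}{467} + \frac{467}{376}\right) = 25281 - \left(-1 + \frac{9}{467} + \frac{467}{376}\right) = 25281 - \frac{45881}{175592} = \frac{4439095471}{175592}$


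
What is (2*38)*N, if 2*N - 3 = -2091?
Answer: -79344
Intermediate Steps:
N = -1044 (N = 3/2 + (1/2)*(-2091) = 3/2 - 2091/2 = -1044)
(2*38)*N = (2*38)*(-1044) = 76*(-1044) = -79344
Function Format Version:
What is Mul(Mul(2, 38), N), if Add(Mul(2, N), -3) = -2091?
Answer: -79344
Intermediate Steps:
N = -1044 (N = Add(Rational(3, 2), Mul(Rational(1, 2), -2091)) = Add(Rational(3, 2), Rational(-2091, 2)) = -1044)
Mul(Mul(2, 38), N) = Mul(Mul(2, 38), -1044) = Mul(76, -1044) = -79344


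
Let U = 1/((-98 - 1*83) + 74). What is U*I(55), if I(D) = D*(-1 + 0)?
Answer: 55/107 ≈ 0.51402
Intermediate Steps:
U = -1/107 (U = 1/((-98 - 83) + 74) = 1/(-181 + 74) = 1/(-107) = -1/107 ≈ -0.0093458)
I(D) = -D (I(D) = D*(-1) = -D)
U*I(55) = -(-1)*55/107 = -1/107*(-55) = 55/107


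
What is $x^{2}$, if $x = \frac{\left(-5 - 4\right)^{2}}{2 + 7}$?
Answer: $81$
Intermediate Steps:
$x = 9$ ($x = \frac{\left(-9\right)^{2}}{9} = 81 \cdot \frac{1}{9} = 9$)
$x^{2} = 9^{2} = 81$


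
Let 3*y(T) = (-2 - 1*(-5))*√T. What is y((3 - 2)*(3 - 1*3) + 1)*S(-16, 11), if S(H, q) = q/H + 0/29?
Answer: -11/16 ≈ -0.68750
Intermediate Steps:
y(T) = √T (y(T) = ((-2 - 1*(-5))*√T)/3 = ((-2 + 5)*√T)/3 = (3*√T)/3 = √T)
S(H, q) = q/H (S(H, q) = q/H + 0*(1/29) = q/H + 0 = q/H)
y((3 - 2)*(3 - 1*3) + 1)*S(-16, 11) = √((3 - 2)*(3 - 1*3) + 1)*(11/(-16)) = √(1*(3 - 3) + 1)*(11*(-1/16)) = √(1*0 + 1)*(-11/16) = √(0 + 1)*(-11/16) = √1*(-11/16) = 1*(-11/16) = -11/16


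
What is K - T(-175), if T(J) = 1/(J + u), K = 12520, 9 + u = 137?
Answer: 588441/47 ≈ 12520.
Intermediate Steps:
u = 128 (u = -9 + 137 = 128)
T(J) = 1/(128 + J) (T(J) = 1/(J + 128) = 1/(128 + J))
K - T(-175) = 12520 - 1/(128 - 175) = 12520 - 1/(-47) = 12520 - 1*(-1/47) = 12520 + 1/47 = 588441/47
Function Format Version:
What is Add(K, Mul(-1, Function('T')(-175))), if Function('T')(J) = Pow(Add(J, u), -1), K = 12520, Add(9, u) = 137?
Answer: Rational(588441, 47) ≈ 12520.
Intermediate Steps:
u = 128 (u = Add(-9, 137) = 128)
Function('T')(J) = Pow(Add(128, J), -1) (Function('T')(J) = Pow(Add(J, 128), -1) = Pow(Add(128, J), -1))
Add(K, Mul(-1, Function('T')(-175))) = Add(12520, Mul(-1, Pow(Add(128, -175), -1))) = Add(12520, Mul(-1, Pow(-47, -1))) = Add(12520, Mul(-1, Rational(-1, 47))) = Add(12520, Rational(1, 47)) = Rational(588441, 47)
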